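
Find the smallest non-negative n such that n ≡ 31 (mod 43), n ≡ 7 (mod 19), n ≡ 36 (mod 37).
13060

Using the Chinese Remainder Theorem:
M = product of moduli = 30229
For equation 1: M_1 = 703, 703 ≡ 15 (mod 43), inverse of 703 mod 43 is 23 (check: 15 × 23 = 345 ≡ 1 (mod 43))
For equation 2: M_2 = 1591, 1591 ≡ 14 (mod 19), inverse of 1591 mod 19 is 15 (check: 14 × 15 = 210 ≡ 1 (mod 19))
For equation 3: M_3 = 817, 817 ≡ 3 (mod 37), inverse of 817 mod 37 is 25 (check: 3 × 25 = 75 ≡ 1 (mod 37))
Combine: n ≡ Σ r_i×M_i×(M_i⁻¹ mod m_i) = 31×703×23 + 7×1591×15 + 36×817×25 = 501239 + 167055 + 735300 = 1403594
1403594 mod 30229 = 13060
n ≡ 13060 (mod 30229)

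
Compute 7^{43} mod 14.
7

Using successive squaring:
Binary expansion of 43: 101011
Powers of 7 mod 14 (each is the square of the previous):
  7^1 ≡ 7 (mod 14)
  7^2 ≡ 7² = 49 ≡ 7 (mod 14)
  7^4 ≡ 7² = 49 ≡ 7 (mod 14)
  7^8 ≡ 7² = 49 ≡ 7 (mod 14)
  7^16 ≡ 7² = 49 ≡ 7 (mod 14)
  7^32 ≡ 7² = 49 ≡ 7 (mod 14)
43 = 32 + 8 + 2 + 1, so 7^43 = 7^32 × 7^8 × 7^2 × 7^1 ≡ 7 × 7 × 7 × 7 (mod 14)
Multiplying step by step:
  7 × 7 = 49 ≡ 7 (mod 14)
  7 × 7 = 49 ≡ 7 (mod 14)
  7 × 7 = 49 ≡ 7 (mod 14)
Result: 7^43 ≡ 7 (mod 14)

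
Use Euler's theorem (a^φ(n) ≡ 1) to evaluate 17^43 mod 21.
By Euler: 17^{12} ≡ 1 (mod 21) since gcd(17, 21) = 1. 43 = 3×12 + 7. So 17^{43} ≡ 17^{7} ≡ 17 (mod 21)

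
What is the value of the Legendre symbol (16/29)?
(16/29) = 16^{14} mod 29 = 1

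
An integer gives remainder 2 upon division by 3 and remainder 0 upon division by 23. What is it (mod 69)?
M = 3 × 23 = 69. M₁ = 23, y₁ ≡ 2 (mod 3). M₂ = 3, y₂ ≡ 8 (mod 23). r = 2×23×2 + 0×3×8 ≡ 23 (mod 69). The smallest positive such number is 23.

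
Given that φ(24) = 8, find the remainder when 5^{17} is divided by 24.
By Euler: 5^{8} ≡ 1 (mod 24) since gcd(5, 24) = 1. 17 = 2×8 + 1. So 5^{17} ≡ 5^{1} ≡ 5 (mod 24)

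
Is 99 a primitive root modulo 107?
No

To verify, check if 99^(106/q) ≢ 1 (mod 107) for each prime divisor q of 106
Divisors of 106 = 106: [1, 2, 53, 106]
  99^(106/2) = 99^53 ≡ 1 (mod 107)
  99^(106/53) = 99^2 ≡ 64 (mod 107)
Conclusion: 99 is not a primitive root modulo 107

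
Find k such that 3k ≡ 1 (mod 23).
3^(-1) ≡ 8 (mod 23). Verification: 3 × 8 = 24 ≡ 1 (mod 23)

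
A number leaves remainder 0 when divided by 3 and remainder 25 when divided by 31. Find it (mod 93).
M = 3 × 31 = 93. M₁ = 31, y₁ ≡ 1 (mod 3). M₂ = 3, y₂ ≡ 21 (mod 31). t = 0×31×1 + 25×3×21 ≡ 87 (mod 93)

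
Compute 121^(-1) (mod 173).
121^(-1) ≡ 163 (mod 173). Verification: 121 × 163 = 19723 ≡ 1 (mod 173)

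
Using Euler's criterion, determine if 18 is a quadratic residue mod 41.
By Euler's criterion: 18^{20} ≡ 1 (mod 41). Since this equals 1, 18 is a QR.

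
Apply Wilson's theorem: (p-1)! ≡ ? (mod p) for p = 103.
By Wilson's theorem, (102)! ≡ -1 ≡ 102 (mod 103)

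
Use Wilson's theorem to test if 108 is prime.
(107)! mod 108 = 0. Since 0 ≢ -1 (mod 108), 108 is not prime.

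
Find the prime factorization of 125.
5^3

Divide by primes starting from smallest:
125 ÷ 5 = 25
25 ÷ 5 = 5
5 ÷ 5 = 1

125 = 5^3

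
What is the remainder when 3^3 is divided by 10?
3 = 2 + 1 (binary 11). Repeated squaring mod 10: 3^1 ≡ 3; 3^2 ≡ 3² = 9 ≡ 9. Multiply: 3^3 = 3^2 × 3^1 ≡ 9 × 3 (mod 10): 9 × 3 = 27 ≡ 7. So 3^3 ≡ 7 (mod 10).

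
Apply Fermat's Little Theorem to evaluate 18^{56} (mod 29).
1

By Fermat's Little Theorem, a^(p-1) ≡ 1 (mod p) for prime p and gcd(a, p) = 1
Here p = 29, so 18^28 ≡ 1 (mod 29)
We can reduce the exponent: 56 mod 28 = 0
So 18^56 ≡ 18^0 (mod 29)
Computing: 18^0 mod 29 = 1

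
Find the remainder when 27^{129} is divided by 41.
By Fermat: 27^{40} ≡ 1 (mod 41). 129 = 3×40 + 9. So 27^{129} ≡ 27^{9} ≡ 27 (mod 41)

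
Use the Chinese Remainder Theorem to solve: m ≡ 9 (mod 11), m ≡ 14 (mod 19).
M = 11 × 19 = 209. M₁ = 19, y₁ ≡ 7 (mod 11). M₂ = 11, y₂ ≡ 7 (mod 19). m = 9×19×7 + 14×11×7 ≡ 185 (mod 209)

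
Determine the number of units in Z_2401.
2058

Prime factorization: 2401 = 7^4
Using the formula φ(n) = n × Π(1 - 1/p) for each prime factor p:
φ(2401) = 2401 × (1 - 1/7)
φ(2401) = 2058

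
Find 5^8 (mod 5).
5 ≡ 0 (mod 5). 8 = 8 (binary 1000). Repeated squaring mod 5: 0^1 ≡ 0; 0^2 ≡ 0² = 0 ≡ 0; 0^4 ≡ 0² = 0 ≡ 0; 0^8 ≡ 0² = 0 ≡ 0. So 5^8 ≡ 0 (mod 5).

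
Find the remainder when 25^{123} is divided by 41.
By Fermat: 25^{40} ≡ 1 (mod 41). 123 = 3×40 + 3. So 25^{123} ≡ 25^{3} ≡ 4 (mod 41)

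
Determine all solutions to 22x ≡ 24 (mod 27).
6

Since gcd(22, 27) = 1 divides 24, a solution exists.
Multiply both sides by the inverse of 22 mod 27:
  22^(-1) mod 27 = 16
  x ≡ 16 × 24 ≡ 384 ≡ 6 (mod 27)
Verification: 22 × 6 = 132 = 4 × 27 + 24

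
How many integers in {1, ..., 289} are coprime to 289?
272

Prime factorization: 289 = 17^2
Using the formula φ(n) = n × Π(1 - 1/p) for each prime factor p:
φ(289) = 289 × (1 - 1/17)
φ(289) = 272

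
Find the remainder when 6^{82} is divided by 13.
By Fermat: 6^{12} ≡ 1 (mod 13). 82 = 6×12 + 10. So 6^{82} ≡ 6^{10} ≡ 4 (mod 13)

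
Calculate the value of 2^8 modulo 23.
8 = 8 (binary 1000). Repeated squaring mod 23: 2^1 ≡ 2; 2^2 ≡ 2² = 4 ≡ 4; 2^4 ≡ 4² = 16 ≡ 16; 2^8 ≡ 16² = 256 ≡ 3. So 2^8 ≡ 3 (mod 23).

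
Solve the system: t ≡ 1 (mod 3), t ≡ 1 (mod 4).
M = 3 × 4 = 12. M₁ = 4, y₁ ≡ 1 (mod 3). M₂ = 3, y₂ ≡ 3 (mod 4). t = 1×4×1 + 1×3×3 ≡ 1 (mod 12)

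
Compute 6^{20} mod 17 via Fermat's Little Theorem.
4

By Fermat's Little Theorem, a^(p-1) ≡ 1 (mod p) for prime p and gcd(a, p) = 1
Here p = 17, so 6^16 ≡ 1 (mod 17)
We can reduce the exponent: 20 mod 16 = 4
So 6^20 ≡ 6^4 (mod 17)
Computing: 6^4 mod 17 = 4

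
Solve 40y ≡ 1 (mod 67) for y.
40^(-1) ≡ 62 (mod 67). Verification: 40 × 62 = 2480 ≡ 1 (mod 67)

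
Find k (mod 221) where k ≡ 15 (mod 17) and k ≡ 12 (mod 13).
M = 17 × 13 = 221. M₁ = 13, y₁ ≡ 4 (mod 17). M₂ = 17, y₂ ≡ 10 (mod 13). k = 15×13×4 + 12×17×10 ≡ 168 (mod 221)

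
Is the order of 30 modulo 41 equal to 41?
No, the actual order is 40, not 41.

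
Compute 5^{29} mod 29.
5

Using successive squaring:
Binary expansion of 29: 11101
Powers of 5 mod 29 (each is the square of the previous):
  5^1 ≡ 5 (mod 29)
  5^2 ≡ 5² = 25 ≡ 25 (mod 29)
  5^4 ≡ 25² = 625 ≡ 16 (mod 29)
  5^8 ≡ 16² = 256 ≡ 24 (mod 29)
  5^16 ≡ 24² = 576 ≡ 25 (mod 29)
29 = 16 + 8 + 4 + 1, so 5^29 = 5^16 × 5^8 × 5^4 × 5^1 ≡ 25 × 24 × 16 × 5 (mod 29)
Multiplying step by step:
  25 × 24 = 600 ≡ 20 (mod 29)
  20 × 16 = 320 ≡ 1 (mod 29)
  1 × 5 = 5 ≡ 5 (mod 29)
Result: 5^29 ≡ 5 (mod 29)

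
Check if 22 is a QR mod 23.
By Euler's criterion: 22^{11} ≡ 22 (mod 23). Since this equals -1 (≡ 22), 22 is not a QR.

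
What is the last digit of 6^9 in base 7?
9 = 8 + 1 (binary 1001). Repeated squaring mod 7: 6^1 ≡ 6; 6^2 ≡ 6² = 36 ≡ 1; 6^4 ≡ 1² = 1 ≡ 1; 6^8 ≡ 1² = 1 ≡ 1. Multiply: 6^9 = 6^8 × 6^1 ≡ 1 × 6 (mod 7): 1 × 6 = 6 ≡ 6. So 6^9 ≡ 6 (mod 7).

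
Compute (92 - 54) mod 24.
14

(92 - 54) = 38
38 mod 24 = 14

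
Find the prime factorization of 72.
2^3 × 3^2

Divide by primes starting from smallest:
72 ÷ 2 = 36
36 ÷ 2 = 18
18 ÷ 2 = 9
9 ÷ 3 = 3
3 ÷ 3 = 1

72 = 2^3 × 3^2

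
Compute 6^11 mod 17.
Using repeated squaring. 11 = 8 + 2 + 1 (binary 1011). Repeated squaring mod 17: 6^1 ≡ 6; 6^2 ≡ 6² = 36 ≡ 2; 6^4 ≡ 2² = 4 ≡ 4; 6^8 ≡ 4² = 16 ≡ 16. Multiply: 6^11 = 6^8 × 6^2 × 6^1 ≡ 16 × 2 × 6 (mod 17): 16 × 2 = 32 ≡ 15; 15 × 6 = 90 ≡ 5. So 6^11 ≡ 5 (mod 17).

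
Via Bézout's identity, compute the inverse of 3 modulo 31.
Extended GCD: 3(-10) + 31(1) = 1. So 3^(-1) ≡ 21 ≡ 21 (mod 31). Verify: 3 × 21 = 63 ≡ 1 (mod 31)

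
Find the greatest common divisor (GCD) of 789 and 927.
3

Using the Euclidean algorithm:
789 = 0 × 927 + 789
927 = 1 × 789 + 138
789 = 5 × 138 + 99
138 = 1 × 99 + 39
99 = 2 × 39 + 21
39 = 1 × 21 + 18
21 = 1 × 18 + 3
18 = 6 × 3 + 0

GCD(789, 927) = 3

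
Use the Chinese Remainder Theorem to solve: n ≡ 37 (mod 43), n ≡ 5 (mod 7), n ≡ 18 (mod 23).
5584

Using the Chinese Remainder Theorem:
M = product of moduli = 6923
For equation 1: M_1 = 161, 161 ≡ 32 (mod 43), inverse of 161 mod 43 is 39 (check: 32 × 39 = 1248 ≡ 1 (mod 43))
For equation 2: M_2 = 989, 989 ≡ 2 (mod 7), inverse of 989 mod 7 is 4 (check: 2 × 4 = 8 ≡ 1 (mod 7))
For equation 3: M_3 = 301, 301 ≡ 2 (mod 23), inverse of 301 mod 23 is 12 (check: 2 × 12 = 24 ≡ 1 (mod 23))
Combine: n ≡ Σ r_i×M_i×(M_i⁻¹ mod m_i) = 37×161×39 + 5×989×4 + 18×301×12 = 232323 + 19780 + 65016 = 317119
317119 mod 6923 = 5584
n ≡ 5584 (mod 6923)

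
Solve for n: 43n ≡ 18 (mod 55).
26

Since gcd(43, 55) = 1 divides 18, a solution exists.
Multiply both sides by the inverse of 43 mod 55:
  43^(-1) mod 55 = 32
  x ≡ 32 × 18 ≡ 576 ≡ 26 (mod 55)
Verification: 43 × 26 = 1118 = 20 × 55 + 18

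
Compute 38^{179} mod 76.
0

Using successive squaring:
Binary expansion of 179: 10110011
Powers of 38 mod 76 (each is the square of the previous):
  38^1 ≡ 38 (mod 76)
  38^2 ≡ 38² = 1444 ≡ 0 (mod 76)
  38^4 ≡ 0² = 0 ≡ 0 (mod 76)
  38^8 ≡ 0² = 0 ≡ 0 (mod 76)
  38^16 ≡ 0² = 0 ≡ 0 (mod 76)
  38^32 ≡ 0² = 0 ≡ 0 (mod 76)
  38^64 ≡ 0² = 0 ≡ 0 (mod 76)
  38^128 ≡ 0² = 0 ≡ 0 (mod 76)
179 = 128 + 32 + 16 + 2 + 1, so 38^179 = 38^128 × 38^32 × 38^16 × 38^2 × 38^1 ≡ 0 × 0 × 0 × 0 × 38 (mod 76)
Multiplying step by step:
  0 × 0 = 0 ≡ 0 (mod 76)
  0 × 0 = 0 ≡ 0 (mod 76)
  0 × 0 = 0 ≡ 0 (mod 76)
  0 × 38 = 0 ≡ 0 (mod 76)
Result: 38^179 ≡ 0 (mod 76)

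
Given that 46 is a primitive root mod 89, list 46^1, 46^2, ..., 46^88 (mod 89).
g^1, g^2, ..., g^{88} mod 89: {46, 69, 59, 44, 66, 10, 15, 67, 56, 84, 37, 11, 61, 47, 26, 39, 14, 21, 76, 25, 82, 34, 51, 32, 48, 72, 19, 73, 65, 53, 35, 8, 12, 18, 27, 85, 83, 80, 31, 2, 3, 49, 29, 88, 43, 20, 30, 45, 23, 79, 74, 22, 33, 5, 52, 78, 28, 42, 63, 50, 75, 68, 13, 64, 7, 55, 38, 57, 41, 17, 70, 16, 24, 36, 54, 81, 77, 71, 62, 4, 6, 9, 58, 87, 86, 40, 60, 1}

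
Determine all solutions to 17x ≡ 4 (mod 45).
32

Since gcd(17, 45) = 1 divides 4, a solution exists.
Multiply both sides by the inverse of 17 mod 45:
  17^(-1) mod 45 = 8
  x ≡ 8 × 4 ≡ 32 ≡ 32 (mod 45)
Verification: 17 × 32 = 544 = 12 × 45 + 4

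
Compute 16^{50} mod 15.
1

Using successive squaring:
Binary expansion of 50: 110010
Powers of 16 mod 15 (each is the square of the previous):
  16^1 ≡ 1 (mod 15)
  16^2 ≡ 1² = 1 ≡ 1 (mod 15)
  16^4 ≡ 1² = 1 ≡ 1 (mod 15)
  16^8 ≡ 1² = 1 ≡ 1 (mod 15)
  16^16 ≡ 1² = 1 ≡ 1 (mod 15)
  16^32 ≡ 1² = 1 ≡ 1 (mod 15)
50 = 32 + 16 + 2, so 16^50 = 16^32 × 16^16 × 16^2 ≡ 1 × 1 × 1 (mod 15)
Multiplying step by step:
  1 × 1 = 1 ≡ 1 (mod 15)
  1 × 1 = 1 ≡ 1 (mod 15)
Result: 16^50 ≡ 1 (mod 15)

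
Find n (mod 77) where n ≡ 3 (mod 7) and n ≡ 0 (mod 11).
M = 7 × 11 = 77. M₁ = 11, y₁ ≡ 2 (mod 7). M₂ = 7, y₂ ≡ 8 (mod 11). n = 3×11×2 + 0×7×8 ≡ 66 (mod 77)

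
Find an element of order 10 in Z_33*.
2 has order 10 mod 33 since 2^{10} ≡ 1 (mod 33) and no smaller power works.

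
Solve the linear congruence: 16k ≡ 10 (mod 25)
10

Since gcd(16, 25) = 1 divides 10, a solution exists.
Multiply both sides by the inverse of 16 mod 25:
  16^(-1) mod 25 = 11
  x ≡ 11 × 10 ≡ 110 ≡ 10 (mod 25)
Verification: 16 × 10 = 160 = 6 × 25 + 10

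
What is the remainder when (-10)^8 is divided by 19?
(-10) ≡ 9 (mod 19). 8 = 8 (binary 1000). Repeated squaring mod 19: 9^1 ≡ 9; 9^2 ≡ 9² = 81 ≡ 5; 9^4 ≡ 5² = 25 ≡ 6; 9^8 ≡ 6² = 36 ≡ 17. So (-10)^8 ≡ 17 (mod 19).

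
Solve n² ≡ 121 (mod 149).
The square roots of 121 mod 149 are 138 and 11. Verify: 138² = 19044 ≡ 121 (mod 149)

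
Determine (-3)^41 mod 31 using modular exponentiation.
Using Fermat: (-3)^{30} ≡ 1 (mod 31). 41 ≡ 11 (mod 30). So (-3)^{41} ≡ (-3)^{11} ≡ 18 (mod 31)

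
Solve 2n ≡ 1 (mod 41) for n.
2^(-1) ≡ 21 (mod 41). Verification: 2 × 21 = 42 ≡ 1 (mod 41)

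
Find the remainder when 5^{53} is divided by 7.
By Fermat: 5^{6} ≡ 1 (mod 7). 53 = 8×6 + 5. So 5^{53} ≡ 5^{5} ≡ 3 (mod 7)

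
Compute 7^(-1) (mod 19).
11

Using Extended Euclidean Algorithm:
gcd(7, 19) = 1
Bezout coefficients: 7 × -8 + 19 × 3 = 1
So 7 × -8 ≡ 1 (mod 19)
The inverse is -8 mod 19 = 11
Verification: 7 × 11 = 77 = 4 × 19 + 1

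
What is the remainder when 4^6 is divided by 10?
6 = 4 + 2 (binary 110). Repeated squaring mod 10: 4^1 ≡ 4; 4^2 ≡ 4² = 16 ≡ 6; 4^4 ≡ 6² = 36 ≡ 6. Multiply: 4^6 = 4^4 × 4^2 ≡ 6 × 6 (mod 10): 6 × 6 = 36 ≡ 6. So 4^6 ≡ 6 (mod 10).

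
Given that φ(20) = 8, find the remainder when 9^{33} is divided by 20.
By Euler: 9^{8} ≡ 1 (mod 20) since gcd(9, 20) = 1. 33 = 4×8 + 1. So 9^{33} ≡ 9^{1} ≡ 9 (mod 20)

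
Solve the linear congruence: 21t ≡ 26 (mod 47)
46

Since gcd(21, 47) = 1 divides 26, a solution exists.
Multiply both sides by the inverse of 21 mod 47:
  21^(-1) mod 47 = 9
  x ≡ 9 × 26 ≡ 234 ≡ 46 (mod 47)
Verification: 21 × 46 = 966 = 20 × 47 + 26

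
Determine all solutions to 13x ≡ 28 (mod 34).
10

Since gcd(13, 34) = 1 divides 28, a solution exists.
Multiply both sides by the inverse of 13 mod 34:
  13^(-1) mod 34 = 21
  x ≡ 21 × 28 ≡ 588 ≡ 10 (mod 34)
Verification: 13 × 10 = 130 = 3 × 34 + 28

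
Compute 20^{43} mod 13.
6

Using successive squaring:
Binary expansion of 43: 101011
Powers of 20 mod 13 (each is the square of the previous):
  20^1 ≡ 7 (mod 13)
  20^2 ≡ 7² = 49 ≡ 10 (mod 13)
  20^4 ≡ 10² = 100 ≡ 9 (mod 13)
  20^8 ≡ 9² = 81 ≡ 3 (mod 13)
  20^16 ≡ 3² = 9 ≡ 9 (mod 13)
  20^32 ≡ 9² = 81 ≡ 3 (mod 13)
43 = 32 + 8 + 2 + 1, so 20^43 = 20^32 × 20^8 × 20^2 × 20^1 ≡ 3 × 3 × 10 × 7 (mod 13)
Multiplying step by step:
  3 × 3 = 9 ≡ 9 (mod 13)
  9 × 10 = 90 ≡ 12 (mod 13)
  12 × 7 = 84 ≡ 6 (mod 13)
Result: 20^43 ≡ 6 (mod 13)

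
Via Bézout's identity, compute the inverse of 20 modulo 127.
Extended GCD: 20(-19) + 127(3) = 1. So 20^(-1) ≡ 108 ≡ 108 (mod 127). Verify: 20 × 108 = 2160 ≡ 1 (mod 127)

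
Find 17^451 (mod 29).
Using Fermat: 17^{28} ≡ 1 (mod 29). 451 ≡ 3 (mod 28). So 17^{451} ≡ 17^{3} ≡ 12 (mod 29)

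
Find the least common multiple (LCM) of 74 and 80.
2960

First find GCD(74, 80) using the Euclidean algorithm:
74 = 0 × 80 + 74
80 = 1 × 74 + 6
74 = 12 × 6 + 2
6 = 3 × 2 + 0
GCD(74, 80) = 2

LCM formula: LCM(a, b) = (a × b) / GCD(a, b)
LCM(74, 80) = (74 × 80) / 2
LCM(74, 80) = 5920 / 2
LCM(74, 80) = 2960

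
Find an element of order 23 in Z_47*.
2 has order 23 mod 47 since 2^{23} ≡ 1 (mod 47) and no smaller power works.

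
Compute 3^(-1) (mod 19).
3^(-1) ≡ 13 (mod 19). Verification: 3 × 13 = 39 ≡ 1 (mod 19)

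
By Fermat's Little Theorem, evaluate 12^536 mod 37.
By Fermat: 12^{36} ≡ 1 (mod 37). 536 ≡ 32 (mod 36). So 12^{536} ≡ 12^{32} ≡ 7 (mod 37)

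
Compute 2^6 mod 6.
6 = 4 + 2 (binary 110). Repeated squaring mod 6: 2^1 ≡ 2; 2^2 ≡ 2² = 4 ≡ 4; 2^4 ≡ 4² = 16 ≡ 4. Multiply: 2^6 = 2^4 × 2^2 ≡ 4 × 4 (mod 6): 4 × 4 = 16 ≡ 4. So 2^6 ≡ 4 (mod 6).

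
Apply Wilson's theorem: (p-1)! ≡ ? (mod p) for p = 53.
By Wilson's theorem, (52)! ≡ -1 ≡ 52 (mod 53)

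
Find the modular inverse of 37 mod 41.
37^(-1) ≡ 10 (mod 41). Verification: 37 × 10 = 370 ≡ 1 (mod 41)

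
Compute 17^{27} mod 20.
13

Using successive squaring:
Binary expansion of 27: 11011
Powers of 17 mod 20 (each is the square of the previous):
  17^1 ≡ 17 (mod 20)
  17^2 ≡ 17² = 289 ≡ 9 (mod 20)
  17^4 ≡ 9² = 81 ≡ 1 (mod 20)
  17^8 ≡ 1² = 1 ≡ 1 (mod 20)
  17^16 ≡ 1² = 1 ≡ 1 (mod 20)
27 = 16 + 8 + 2 + 1, so 17^27 = 17^16 × 17^8 × 17^2 × 17^1 ≡ 1 × 1 × 9 × 17 (mod 20)
Multiplying step by step:
  1 × 1 = 1 ≡ 1 (mod 20)
  1 × 9 = 9 ≡ 9 (mod 20)
  9 × 17 = 153 ≡ 13 (mod 20)
Result: 17^27 ≡ 13 (mod 20)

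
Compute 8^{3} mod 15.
2

Using successive squaring:
Binary expansion of 3: 11
Powers of 8 mod 15 (each is the square of the previous):
  8^1 ≡ 8 (mod 15)
  8^2 ≡ 8² = 64 ≡ 4 (mod 15)
3 = 2 + 1, so 8^3 = 8^2 × 8^1 ≡ 4 × 8 (mod 15)
Multiplying step by step:
  4 × 8 = 32 ≡ 2 (mod 15)
Result: 8^3 ≡ 2 (mod 15)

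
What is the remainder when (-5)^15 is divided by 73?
Using repeated squaring. (-5) ≡ 68 (mod 73). 15 = 8 + 4 + 2 + 1 (binary 1111). Repeated squaring mod 73: 68^1 ≡ 68; 68^2 ≡ 68² = 4624 ≡ 25; 68^4 ≡ 25² = 625 ≡ 41; 68^8 ≡ 41² = 1681 ≡ 2. Multiply: (-5)^15 ≡ 68^8 × 68^4 × 68^2 × 68^1 ≡ 2 × 41 × 25 × 68 (mod 73): 2 × 41 = 82 ≡ 9; 9 × 25 = 225 ≡ 6; 6 × 68 = 408 ≡ 43. So (-5)^15 ≡ 43 (mod 73).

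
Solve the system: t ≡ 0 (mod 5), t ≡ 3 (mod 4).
M = 5 × 4 = 20. M₁ = 4, y₁ ≡ 4 (mod 5). M₂ = 5, y₂ ≡ 1 (mod 4). t = 0×4×4 + 3×5×1 ≡ 15 (mod 20)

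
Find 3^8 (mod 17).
8 = 8 (binary 1000). Repeated squaring mod 17: 3^1 ≡ 3; 3^2 ≡ 3² = 9 ≡ 9; 3^4 ≡ 9² = 81 ≡ 13; 3^8 ≡ 13² = 169 ≡ 16. So 3^8 ≡ 16 (mod 17).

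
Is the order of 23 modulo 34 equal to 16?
Yes, ord_34(23) = 16.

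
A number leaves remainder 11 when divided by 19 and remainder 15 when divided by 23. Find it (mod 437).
M = 19 × 23 = 437. M₁ = 23, y₁ ≡ 5 (mod 19). M₂ = 19, y₂ ≡ 17 (mod 23). t = 11×23×5 + 15×19×17 ≡ 429 (mod 437)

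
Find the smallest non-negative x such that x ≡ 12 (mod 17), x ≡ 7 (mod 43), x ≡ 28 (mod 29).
10671

Using the Chinese Remainder Theorem:
M = product of moduli = 21199
For equation 1: M_1 = 1247, 1247 ≡ 6 (mod 17), inverse of 1247 mod 17 is 3 (check: 6 × 3 = 18 ≡ 1 (mod 17))
For equation 2: M_2 = 493, 493 ≡ 20 (mod 43), inverse of 493 mod 43 is 28 (check: 20 × 28 = 560 ≡ 1 (mod 43))
For equation 3: M_3 = 731, 731 ≡ 6 (mod 29), inverse of 731 mod 29 is 5 (check: 6 × 5 = 30 ≡ 1 (mod 29))
Combine: x ≡ Σ r_i×M_i×(M_i⁻¹ mod m_i) = 12×1247×3 + 7×493×28 + 28×731×5 = 44892 + 96628 + 102340 = 243860
243860 mod 21199 = 10671
x ≡ 10671 (mod 21199)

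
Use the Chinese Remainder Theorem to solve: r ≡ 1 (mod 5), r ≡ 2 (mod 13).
M = 5 × 13 = 65. M₁ = 13, y₁ ≡ 2 (mod 5). M₂ = 5, y₂ ≡ 8 (mod 13). r = 1×13×2 + 2×5×8 ≡ 41 (mod 65)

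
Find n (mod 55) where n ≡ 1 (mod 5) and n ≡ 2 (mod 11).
M = 5 × 11 = 55. M₁ = 11, y₁ ≡ 1 (mod 5). M₂ = 5, y₂ ≡ 9 (mod 11). n = 1×11×1 + 2×5×9 ≡ 46 (mod 55)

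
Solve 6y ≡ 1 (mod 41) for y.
7

Using Extended Euclidean Algorithm:
gcd(6, 41) = 1
Bezout coefficients: 6 × 7 + 41 × -1 = 1
So 6 × 7 ≡ 1 (mod 41)
The inverse is 7 mod 41 = 7
Verification: 6 × 7 = 42 = 1 × 41 + 1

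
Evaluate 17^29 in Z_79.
Using repeated squaring. 29 = 16 + 8 + 4 + 1 (binary 11101). Repeated squaring mod 79: 17^1 ≡ 17; 17^2 ≡ 17² = 289 ≡ 52; 17^4 ≡ 52² = 2704 ≡ 18; 17^8 ≡ 18² = 324 ≡ 8; 17^16 ≡ 8² = 64 ≡ 64. Multiply: 17^29 = 17^16 × 17^8 × 17^4 × 17^1 ≡ 64 × 8 × 18 × 17 (mod 79): 64 × 8 = 512 ≡ 38; 38 × 18 = 684 ≡ 52; 52 × 17 = 884 ≡ 15. So 17^29 ≡ 15 (mod 79).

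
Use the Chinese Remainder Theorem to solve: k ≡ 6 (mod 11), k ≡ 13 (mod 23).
M = 11 × 23 = 253. M₁ = 23, y₁ ≡ 1 (mod 11). M₂ = 11, y₂ ≡ 21 (mod 23). k = 6×23×1 + 13×11×21 ≡ 105 (mod 253)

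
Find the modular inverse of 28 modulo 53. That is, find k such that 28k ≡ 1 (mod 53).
36

Using Extended Euclidean Algorithm:
gcd(28, 53) = 1
Bezout coefficients: 28 × -17 + 53 × 9 = 1
So 28 × -17 ≡ 1 (mod 53)
The inverse is -17 mod 53 = 36
Verification: 28 × 36 = 1008 = 19 × 53 + 1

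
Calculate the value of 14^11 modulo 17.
Using repeated squaring. 11 = 8 + 2 + 1 (binary 1011). Repeated squaring mod 17: 14^1 ≡ 14; 14^2 ≡ 14² = 196 ≡ 9; 14^4 ≡ 9² = 81 ≡ 13; 14^8 ≡ 13² = 169 ≡ 16. Multiply: 14^11 = 14^8 × 14^2 × 14^1 ≡ 16 × 9 × 14 (mod 17): 16 × 9 = 144 ≡ 8; 8 × 14 = 112 ≡ 10. So 14^11 ≡ 10 (mod 17).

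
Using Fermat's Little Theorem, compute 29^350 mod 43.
By Fermat: 29^{42} ≡ 1 (mod 43). 350 = 8×42 + 14. So 29^{350} ≡ 29^{14} ≡ 6 (mod 43)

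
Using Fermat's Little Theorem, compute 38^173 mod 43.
By Fermat: 38^{42} ≡ 1 (mod 43). 173 = 4×42 + 5. So 38^{173} ≡ 38^{5} ≡ 14 (mod 43)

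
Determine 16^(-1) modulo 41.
16^(-1) ≡ 18 (mod 41). Verification: 16 × 18 = 288 ≡ 1 (mod 41)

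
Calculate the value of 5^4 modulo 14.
4 = 4 (binary 100). Repeated squaring mod 14: 5^1 ≡ 5; 5^2 ≡ 5² = 25 ≡ 11; 5^4 ≡ 11² = 121 ≡ 9. So 5^4 ≡ 9 (mod 14).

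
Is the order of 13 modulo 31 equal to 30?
Yes, ord_31(13) = 30.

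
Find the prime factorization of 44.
2^2 × 11

Divide by primes starting from smallest:
44 ÷ 2 = 22
22 ÷ 2 = 11
11 ÷ 11 = 1

44 = 2^2 × 11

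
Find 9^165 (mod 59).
Using Fermat: 9^{58} ≡ 1 (mod 59). 165 ≡ 49 (mod 58). So 9^{165} ≡ 9^{49} ≡ 29 (mod 59)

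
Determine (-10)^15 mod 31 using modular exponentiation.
Using repeated squaring. (-10) ≡ 21 (mod 31). 15 = 8 + 4 + 2 + 1 (binary 1111). Repeated squaring mod 31: 21^1 ≡ 21; 21^2 ≡ 21² = 441 ≡ 7; 21^4 ≡ 7² = 49 ≡ 18; 21^8 ≡ 18² = 324 ≡ 14. Multiply: (-10)^15 ≡ 21^8 × 21^4 × 21^2 × 21^1 ≡ 14 × 18 × 7 × 21 (mod 31): 14 × 18 = 252 ≡ 4; 4 × 7 = 28 ≡ 28; 28 × 21 = 588 ≡ 30. So (-10)^15 ≡ 30 (mod 31).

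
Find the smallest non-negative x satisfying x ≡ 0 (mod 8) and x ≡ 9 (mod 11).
M = 8 × 11 = 88. M₁ = 11, y₁ ≡ 3 (mod 8). M₂ = 8, y₂ ≡ 7 (mod 11). x = 0×11×3 + 9×8×7 ≡ 64 (mod 88)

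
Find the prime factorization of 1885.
5 × 13 × 29

Divide by primes starting from smallest:
1885 ÷ 5 = 377
377 ÷ 13 = 29
29 ÷ 29 = 1

1885 = 5 × 13 × 29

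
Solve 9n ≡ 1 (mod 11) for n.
5

Using Extended Euclidean Algorithm:
gcd(9, 11) = 1
Bezout coefficients: 9 × 5 + 11 × -4 = 1
So 9 × 5 ≡ 1 (mod 11)
The inverse is 5 mod 11 = 5
Verification: 9 × 5 = 45 = 4 × 11 + 1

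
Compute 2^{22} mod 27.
16

Using successive squaring:
Binary expansion of 22: 10110
Powers of 2 mod 27 (each is the square of the previous):
  2^1 ≡ 2 (mod 27)
  2^2 ≡ 2² = 4 ≡ 4 (mod 27)
  2^4 ≡ 4² = 16 ≡ 16 (mod 27)
  2^8 ≡ 16² = 256 ≡ 13 (mod 27)
  2^16 ≡ 13² = 169 ≡ 7 (mod 27)
22 = 16 + 4 + 2, so 2^22 = 2^16 × 2^4 × 2^2 ≡ 7 × 16 × 4 (mod 27)
Multiplying step by step:
  7 × 16 = 112 ≡ 4 (mod 27)
  4 × 4 = 16 ≡ 16 (mod 27)
Result: 2^22 ≡ 16 (mod 27)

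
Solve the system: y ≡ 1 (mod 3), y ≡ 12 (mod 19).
M = 3 × 19 = 57. M₁ = 19, y₁ ≡ 1 (mod 3). M₂ = 3, y₂ ≡ 13 (mod 19). y = 1×19×1 + 12×3×13 ≡ 31 (mod 57)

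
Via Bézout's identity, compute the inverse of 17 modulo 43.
Extended GCD: 17(-5) + 43(2) = 1. So 17^(-1) ≡ 38 ≡ 38 (mod 43). Verify: 17 × 38 = 646 ≡ 1 (mod 43)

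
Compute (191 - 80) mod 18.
3

(191 - 80) = 111
111 mod 18 = 3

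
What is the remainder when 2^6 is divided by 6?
6 = 4 + 2 (binary 110). Repeated squaring mod 6: 2^1 ≡ 2; 2^2 ≡ 2² = 4 ≡ 4; 2^4 ≡ 4² = 16 ≡ 4. Multiply: 2^6 = 2^4 × 2^2 ≡ 4 × 4 (mod 6): 4 × 4 = 16 ≡ 4. So 2^6 ≡ 4 (mod 6).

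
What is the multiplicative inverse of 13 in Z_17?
13^(-1) ≡ 4 (mod 17). Verification: 13 × 4 = 52 ≡ 1 (mod 17)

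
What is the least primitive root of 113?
3

A primitive root g modulo p has order p-1 = 112
Prime divisors of 112: [2, 7]
g is a primitive root iff g^(112/q) ≢ 1 (mod 113) for each prime divisor q
Testing small values:
  g = 2: 2^56 ≡ 1, 2^16 ≡ 109 (mod 113) → 2^56 ≡ 1, not primitive root
  g = 3: 3^56 ≡ 112, 3^16 ≡ 49 (mod 113) → none is 1, primitive root!
The smallest primitive root is 3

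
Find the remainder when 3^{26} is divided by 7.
By Fermat: 3^{6} ≡ 1 (mod 7). 26 = 4×6 + 2. So 3^{26} ≡ 3^{2} ≡ 2 (mod 7)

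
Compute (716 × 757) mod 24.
20

(716 × 757) = 542012
542012 mod 24 = 20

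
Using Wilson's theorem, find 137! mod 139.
(138)! = (137)! × (138) ≡ -1 (mod 139). So (137)! ≡ -1 × (138)^(-1) ≡ (-1)×(-1) = 1 (mod 139)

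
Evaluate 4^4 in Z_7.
4 = 4 (binary 100). Repeated squaring mod 7: 4^1 ≡ 4; 4^2 ≡ 4² = 16 ≡ 2; 4^4 ≡ 2² = 4 ≡ 4. So 4^4 ≡ 4 (mod 7).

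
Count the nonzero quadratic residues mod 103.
For prime 103, there are (p-1)/2 = (103-1)/2 = 51 quadratic residues (excluding 0).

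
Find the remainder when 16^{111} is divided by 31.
By Fermat: 16^{30} ≡ 1 (mod 31). 111 = 3×30 + 21. So 16^{111} ≡ 16^{21} ≡ 16 (mod 31)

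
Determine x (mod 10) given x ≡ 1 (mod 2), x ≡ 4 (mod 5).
9

Using the Chinese Remainder Theorem:
M = product of moduli = 10
For equation 1: M_1 = 5, 5 ≡ 1 (mod 2), inverse of 5 mod 2 is 1 (check: 1 × 1 = 1 ≡ 1 (mod 2))
For equation 2: M_2 = 2, 2 ≡ 2 (mod 5), inverse of 2 mod 5 is 3 (check: 2 × 3 = 6 ≡ 1 (mod 5))
Combine: x ≡ Σ r_i×M_i×(M_i⁻¹ mod m_i) = 1×5×1 + 4×2×3 = 5 + 24 = 29
29 mod 10 = 9
x ≡ 9 (mod 10)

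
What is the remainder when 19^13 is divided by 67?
Using repeated squaring. 13 = 8 + 4 + 1 (binary 1101). Repeated squaring mod 67: 19^1 ≡ 19; 19^2 ≡ 19² = 361 ≡ 26; 19^4 ≡ 26² = 676 ≡ 6; 19^8 ≡ 6² = 36 ≡ 36. Multiply: 19^13 = 19^8 × 19^4 × 19^1 ≡ 36 × 6 × 19 (mod 67): 36 × 6 = 216 ≡ 15; 15 × 19 = 285 ≡ 17. So 19^13 ≡ 17 (mod 67).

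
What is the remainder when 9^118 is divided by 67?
Using Fermat: 9^{66} ≡ 1 (mod 67). 118 ≡ 52 (mod 66). So 9^{118} ≡ 9^{52} ≡ 25 (mod 67)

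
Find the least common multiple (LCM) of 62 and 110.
3410

First find GCD(62, 110) using the Euclidean algorithm:
62 = 0 × 110 + 62
110 = 1 × 62 + 48
62 = 1 × 48 + 14
48 = 3 × 14 + 6
14 = 2 × 6 + 2
6 = 3 × 2 + 0
GCD(62, 110) = 2

LCM formula: LCM(a, b) = (a × b) / GCD(a, b)
LCM(62, 110) = (62 × 110) / 2
LCM(62, 110) = 6820 / 2
LCM(62, 110) = 3410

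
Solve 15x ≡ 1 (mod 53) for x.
46

Using Extended Euclidean Algorithm:
gcd(15, 53) = 1
Bezout coefficients: 15 × -7 + 53 × 2 = 1
So 15 × -7 ≡ 1 (mod 53)
The inverse is -7 mod 53 = 46
Verification: 15 × 46 = 690 = 13 × 53 + 1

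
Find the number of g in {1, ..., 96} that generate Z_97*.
Number of primitive roots mod 97 = φ(96) = 32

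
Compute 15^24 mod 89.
Using repeated squaring. 24 = 16 + 8 (binary 11000). Repeated squaring mod 89: 15^1 ≡ 15; 15^2 ≡ 15² = 225 ≡ 47; 15^4 ≡ 47² = 2209 ≡ 73; 15^8 ≡ 73² = 5329 ≡ 78; 15^16 ≡ 78² = 6084 ≡ 32. Multiply: 15^24 = 15^16 × 15^8 ≡ 32 × 78 (mod 89): 32 × 78 = 2496 ≡ 4. So 15^24 ≡ 4 (mod 89).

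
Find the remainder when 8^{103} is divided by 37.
By Fermat: 8^{36} ≡ 1 (mod 37). 103 = 2×36 + 31. So 8^{103} ≡ 8^{31} ≡ 29 (mod 37)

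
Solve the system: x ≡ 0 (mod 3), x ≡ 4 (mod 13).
M = 3 × 13 = 39. M₁ = 13, y₁ ≡ 1 (mod 3). M₂ = 3, y₂ ≡ 9 (mod 13). x = 0×13×1 + 4×3×9 ≡ 30 (mod 39)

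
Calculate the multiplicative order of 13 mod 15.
Powers of 13 mod 15: 13^1≡13, 13^2≡4, 13^3≡7, 13^4≡1. Order = 4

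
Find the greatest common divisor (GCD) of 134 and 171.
1

Using the Euclidean algorithm:
134 = 0 × 171 + 134
171 = 1 × 134 + 37
134 = 3 × 37 + 23
37 = 1 × 23 + 14
23 = 1 × 14 + 9
14 = 1 × 9 + 5
9 = 1 × 5 + 4
5 = 1 × 4 + 1
4 = 4 × 1 + 0

GCD(134, 171) = 1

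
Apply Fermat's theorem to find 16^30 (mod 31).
By Fermat's Little Theorem, 16^{30} ≡ 1 (mod 31) since 31 is prime and gcd(16, 31) = 1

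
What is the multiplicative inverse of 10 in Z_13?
4

Using Extended Euclidean Algorithm:
gcd(10, 13) = 1
Bezout coefficients: 10 × 4 + 13 × -3 = 1
So 10 × 4 ≡ 1 (mod 13)
The inverse is 4 mod 13 = 4
Verification: 10 × 4 = 40 = 3 × 13 + 1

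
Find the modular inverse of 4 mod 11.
4^(-1) ≡ 3 (mod 11). Verification: 4 × 3 = 12 ≡ 1 (mod 11)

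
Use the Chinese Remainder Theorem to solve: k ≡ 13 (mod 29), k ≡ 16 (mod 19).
187

Using the Chinese Remainder Theorem:
M = product of moduli = 551
For equation 1: M_1 = 19, 19 ≡ 19 (mod 29), inverse of 19 mod 29 is 26 (check: 19 × 26 = 494 ≡ 1 (mod 29))
For equation 2: M_2 = 29, 29 ≡ 10 (mod 19), inverse of 29 mod 19 is 2 (check: 10 × 2 = 20 ≡ 1 (mod 19))
Combine: k ≡ Σ r_i×M_i×(M_i⁻¹ mod m_i) = 13×19×26 + 16×29×2 = 6422 + 928 = 7350
7350 mod 551 = 187
k ≡ 187 (mod 551)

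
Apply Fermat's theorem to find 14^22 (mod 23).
By Fermat's Little Theorem, 14^{22} ≡ 1 (mod 23) since 23 is prime and gcd(14, 23) = 1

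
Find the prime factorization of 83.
83

Divide by primes starting from smallest:
83 ÷ 83 = 1

83 = 83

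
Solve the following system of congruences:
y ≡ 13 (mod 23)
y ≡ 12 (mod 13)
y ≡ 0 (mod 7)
1715

Using the Chinese Remainder Theorem:
M = product of moduli = 2093
For equation 1: M_1 = 91, 91 ≡ 22 (mod 23), inverse of 91 mod 23 is 22 (check: 22 × 22 = 484 ≡ 1 (mod 23))
For equation 2: M_2 = 161, 161 ≡ 5 (mod 13), inverse of 161 mod 13 is 8 (check: 5 × 8 = 40 ≡ 1 (mod 13))
For equation 3: M_3 = 299, 299 ≡ 5 (mod 7), inverse of 299 mod 7 is 3 (check: 5 × 3 = 15 ≡ 1 (mod 7))
Combine: y ≡ Σ r_i×M_i×(M_i⁻¹ mod m_i) = 13×91×22 + 12×161×8 + 0×299×3 = 26026 + 15456 + 0 = 41482
41482 mod 2093 = 1715
y ≡ 1715 (mod 2093)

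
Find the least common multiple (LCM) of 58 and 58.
58

First find GCD(58, 58) using the Euclidean algorithm:
58 = 1 × 58 + 0
GCD(58, 58) = 58

LCM formula: LCM(a, b) = (a × b) / GCD(a, b)
LCM(58, 58) = (58 × 58) / 58
LCM(58, 58) = 3364 / 58
LCM(58, 58) = 58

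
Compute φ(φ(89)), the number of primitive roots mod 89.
Number of primitive roots mod 89 = φ(88) = 40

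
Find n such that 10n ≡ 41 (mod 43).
17

Since gcd(10, 43) = 1 divides 41, a solution exists.
Multiply both sides by the inverse of 10 mod 43:
  10^(-1) mod 43 = 13
  x ≡ 13 × 41 ≡ 533 ≡ 17 (mod 43)
Verification: 10 × 17 = 170 = 3 × 43 + 41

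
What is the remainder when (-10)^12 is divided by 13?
Using Fermat: (-10)^{12} ≡ 1 (mod 13). 12 ≡ 0 (mod 12). So (-10)^{12} ≡ (-10)^{0} ≡ 1 (mod 13)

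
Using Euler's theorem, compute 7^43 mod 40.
By Euler: 7^{16} ≡ 1 (mod 40) since gcd(7, 40) = 1. 43 = 2×16 + 11. So 7^{43} ≡ 7^{11} ≡ 23 (mod 40)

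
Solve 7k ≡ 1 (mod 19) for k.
11

Using Extended Euclidean Algorithm:
gcd(7, 19) = 1
Bezout coefficients: 7 × -8 + 19 × 3 = 1
So 7 × -8 ≡ 1 (mod 19)
The inverse is -8 mod 19 = 11
Verification: 7 × 11 = 77 = 4 × 19 + 1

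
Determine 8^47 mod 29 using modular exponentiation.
Using Fermat: 8^{28} ≡ 1 (mod 29). 47 ≡ 19 (mod 28). So 8^{47} ≡ 8^{19} ≡ 2 (mod 29)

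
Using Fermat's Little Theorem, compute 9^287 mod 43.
By Fermat: 9^{42} ≡ 1 (mod 43). 287 ≡ 35 (mod 42). So 9^{287} ≡ 9^{35} ≡ 6 (mod 43)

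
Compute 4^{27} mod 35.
29

Using successive squaring:
Binary expansion of 27: 11011
Powers of 4 mod 35 (each is the square of the previous):
  4^1 ≡ 4 (mod 35)
  4^2 ≡ 4² = 16 ≡ 16 (mod 35)
  4^4 ≡ 16² = 256 ≡ 11 (mod 35)
  4^8 ≡ 11² = 121 ≡ 16 (mod 35)
  4^16 ≡ 16² = 256 ≡ 11 (mod 35)
27 = 16 + 8 + 2 + 1, so 4^27 = 4^16 × 4^8 × 4^2 × 4^1 ≡ 11 × 16 × 16 × 4 (mod 35)
Multiplying step by step:
  11 × 16 = 176 ≡ 1 (mod 35)
  1 × 16 = 16 ≡ 16 (mod 35)
  16 × 4 = 64 ≡ 29 (mod 35)
Result: 4^27 ≡ 29 (mod 35)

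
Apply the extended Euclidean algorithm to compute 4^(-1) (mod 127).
Extended GCD: 4(32) + 127(-1) = 1. So 4^(-1) ≡ 32 ≡ 32 (mod 127). Verify: 4 × 32 = 128 ≡ 1 (mod 127)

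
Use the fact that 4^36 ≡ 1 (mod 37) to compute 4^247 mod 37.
By Fermat: 4^{36} ≡ 1 (mod 37). 247 ≡ 31 (mod 36). So 4^{247} ≡ 4^{31} ≡ 3 (mod 37)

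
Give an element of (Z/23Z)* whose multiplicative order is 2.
22 has order 2 mod 23 since 22^{2} ≡ 1 (mod 23) and no smaller power works.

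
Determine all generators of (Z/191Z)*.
Primitive roots mod 191: {19, 21, 22, 28, 29, 33, 35, 42, 44, 47, 53, 56, 57, 58, 61, 62, 63, 71, 73, 74, 76, 83, 87, 88, 89, 91, 93, 94, 95, 99, 101, 105, 106, 110, 111, 112, 113, 114, 116, 119, 123, 124, 126, 127, 131, 132, 137, 140, 141, 143, 145, 146, 148, 151, 157, 164, 165, 167, 168, 171, 173, 174, 175, 176, 178, 179, 181, 182, 183, 187, 188, 189}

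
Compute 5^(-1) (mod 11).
5^(-1) ≡ 9 (mod 11). Verification: 5 × 9 = 45 ≡ 1 (mod 11)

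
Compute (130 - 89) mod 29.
12

(130 - 89) = 41
41 mod 29 = 12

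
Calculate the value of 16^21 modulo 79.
Using repeated squaring. 21 = 16 + 4 + 1 (binary 10101). Repeated squaring mod 79: 16^1 ≡ 16; 16^2 ≡ 16² = 256 ≡ 19; 16^4 ≡ 19² = 361 ≡ 45; 16^8 ≡ 45² = 2025 ≡ 50; 16^16 ≡ 50² = 2500 ≡ 51. Multiply: 16^21 = 16^16 × 16^4 × 16^1 ≡ 51 × 45 × 16 (mod 79): 51 × 45 = 2295 ≡ 4; 4 × 16 = 64 ≡ 64. So 16^21 ≡ 64 (mod 79).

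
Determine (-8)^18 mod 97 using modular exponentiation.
Using repeated squaring. (-8) ≡ 89 (mod 97). 18 = 16 + 2 (binary 10010). Repeated squaring mod 97: 89^1 ≡ 89; 89^2 ≡ 89² = 7921 ≡ 64; 89^4 ≡ 64² = 4096 ≡ 22; 89^8 ≡ 22² = 484 ≡ 96; 89^16 ≡ 96² = 9216 ≡ 1. Multiply: (-8)^18 ≡ 89^16 × 89^2 ≡ 1 × 64 (mod 97): 1 × 64 = 64 ≡ 64. So (-8)^18 ≡ 64 (mod 97).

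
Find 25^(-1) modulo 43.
31

Using Extended Euclidean Algorithm:
gcd(25, 43) = 1
Bezout coefficients: 25 × -12 + 43 × 7 = 1
So 25 × -12 ≡ 1 (mod 43)
The inverse is -12 mod 43 = 31
Verification: 25 × 31 = 775 = 18 × 43 + 1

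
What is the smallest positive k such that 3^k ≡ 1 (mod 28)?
Powers of 3 mod 28: 3^1≡3, 3^2≡9, 3^3≡27, 3^4≡25, 3^5≡19, 3^6≡1. Order = 6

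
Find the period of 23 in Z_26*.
Powers of 23 mod 26: 23^1≡23, 23^2≡9, 23^3≡25, 23^4≡3, 23^5≡17, 23^6≡1. Order = 6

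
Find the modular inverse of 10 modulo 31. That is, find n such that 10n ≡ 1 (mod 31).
28

Using Extended Euclidean Algorithm:
gcd(10, 31) = 1
Bezout coefficients: 10 × -3 + 31 × 1 = 1
So 10 × -3 ≡ 1 (mod 31)
The inverse is -3 mod 31 = 28
Verification: 10 × 28 = 280 = 9 × 31 + 1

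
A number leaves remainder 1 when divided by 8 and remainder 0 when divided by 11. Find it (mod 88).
M = 8 × 11 = 88. M₁ = 11, y₁ ≡ 3 (mod 8). M₂ = 8, y₂ ≡ 7 (mod 11). t = 1×11×3 + 0×8×7 ≡ 33 (mod 88)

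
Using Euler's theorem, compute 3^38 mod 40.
By Euler: 3^{16} ≡ 1 (mod 40) since gcd(3, 40) = 1. 38 = 2×16 + 6. So 3^{38} ≡ 3^{6} ≡ 9 (mod 40)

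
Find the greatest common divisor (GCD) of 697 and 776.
1

Using the Euclidean algorithm:
697 = 0 × 776 + 697
776 = 1 × 697 + 79
697 = 8 × 79 + 65
79 = 1 × 65 + 14
65 = 4 × 14 + 9
14 = 1 × 9 + 5
9 = 1 × 5 + 4
5 = 1 × 4 + 1
4 = 4 × 1 + 0

GCD(697, 776) = 1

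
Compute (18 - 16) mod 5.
2

(18 - 16) = 2
2 mod 5 = 2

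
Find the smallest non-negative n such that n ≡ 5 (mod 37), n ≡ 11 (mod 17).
79

Using the Chinese Remainder Theorem:
M = product of moduli = 629
For equation 1: M_1 = 17, 17 ≡ 17 (mod 37), inverse of 17 mod 37 is 24 (check: 17 × 24 = 408 ≡ 1 (mod 37))
For equation 2: M_2 = 37, 37 ≡ 3 (mod 17), inverse of 37 mod 17 is 6 (check: 3 × 6 = 18 ≡ 1 (mod 17))
Combine: n ≡ Σ r_i×M_i×(M_i⁻¹ mod m_i) = 5×17×24 + 11×37×6 = 2040 + 2442 = 4482
4482 mod 629 = 79
n ≡ 79 (mod 629)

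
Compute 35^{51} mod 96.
59

Using successive squaring:
Binary expansion of 51: 110011
Powers of 35 mod 96 (each is the square of the previous):
  35^1 ≡ 35 (mod 96)
  35^2 ≡ 35² = 1225 ≡ 73 (mod 96)
  35^4 ≡ 73² = 5329 ≡ 49 (mod 96)
  35^8 ≡ 49² = 2401 ≡ 1 (mod 96)
  35^16 ≡ 1² = 1 ≡ 1 (mod 96)
  35^32 ≡ 1² = 1 ≡ 1 (mod 96)
51 = 32 + 16 + 2 + 1, so 35^51 = 35^32 × 35^16 × 35^2 × 35^1 ≡ 1 × 1 × 73 × 35 (mod 96)
Multiplying step by step:
  1 × 1 = 1 ≡ 1 (mod 96)
  1 × 73 = 73 ≡ 73 (mod 96)
  73 × 35 = 2555 ≡ 59 (mod 96)
Result: 35^51 ≡ 59 (mod 96)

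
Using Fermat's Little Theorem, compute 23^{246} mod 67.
14

By Fermat's Little Theorem, a^(p-1) ≡ 1 (mod p) for prime p and gcd(a, p) = 1
Here p = 67, so 23^66 ≡ 1 (mod 67)
We can reduce the exponent: 246 mod 66 = 48
So 23^246 ≡ 23^48 (mod 67)
Computing: 23^48 mod 67 = 14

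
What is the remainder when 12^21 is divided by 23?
Using repeated squaring. 21 = 16 + 4 + 1 (binary 10101). Repeated squaring mod 23: 12^1 ≡ 12; 12^2 ≡ 12² = 144 ≡ 6; 12^4 ≡ 6² = 36 ≡ 13; 12^8 ≡ 13² = 169 ≡ 8; 12^16 ≡ 8² = 64 ≡ 18. Multiply: 12^21 = 12^16 × 12^4 × 12^1 ≡ 18 × 13 × 12 (mod 23): 18 × 13 = 234 ≡ 4; 4 × 12 = 48 ≡ 2. So 12^21 ≡ 2 (mod 23).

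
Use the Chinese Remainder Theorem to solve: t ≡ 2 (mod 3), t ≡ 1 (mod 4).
M = 3 × 4 = 12. M₁ = 4, y₁ ≡ 1 (mod 3). M₂ = 3, y₂ ≡ 3 (mod 4). t = 2×4×1 + 1×3×3 ≡ 5 (mod 12)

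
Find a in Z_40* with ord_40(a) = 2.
19 has order 2 mod 40 since 19^{2} ≡ 1 (mod 40) and no smaller power works.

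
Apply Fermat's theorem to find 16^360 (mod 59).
By Fermat: 16^{58} ≡ 1 (mod 59). 360 = 6×58 + 12. So 16^{360} ≡ 16^{12} ≡ 45 (mod 59)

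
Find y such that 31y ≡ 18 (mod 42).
6

Since gcd(31, 42) = 1 divides 18, a solution exists.
Multiply both sides by the inverse of 31 mod 42:
  31^(-1) mod 42 = 19
  x ≡ 19 × 18 ≡ 342 ≡ 6 (mod 42)
Verification: 31 × 6 = 186 = 4 × 42 + 18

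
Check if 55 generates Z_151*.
p - 1 = 150 has prime divisors 2, 3, 5. Check 55^(150/q) mod 151 for each: 55^(150/2) = 55^75 ≡ 1, 55^(150/3) = 55^50 ≡ 118, 55^(150/5) = 55^30 ≡ 59 (mod 151). Since 55^75 ≡ 1 (mod 151), the order of 55 divides 75 (in fact the order is 75) ≠ 150, so it is not a primitive root.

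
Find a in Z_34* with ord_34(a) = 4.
13 has order 4 mod 34 since 13^{4} ≡ 1 (mod 34) and no smaller power works.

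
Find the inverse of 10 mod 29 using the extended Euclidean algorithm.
Extended GCD: 10(3) + 29(-1) = 1. So 10^(-1) ≡ 3 ≡ 3 (mod 29). Verify: 10 × 3 = 30 ≡ 1 (mod 29)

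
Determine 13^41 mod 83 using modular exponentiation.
Using repeated squaring. 41 = 32 + 8 + 1 (binary 101001). Repeated squaring mod 83: 13^1 ≡ 13; 13^2 ≡ 13² = 169 ≡ 3; 13^4 ≡ 3² = 9 ≡ 9; 13^8 ≡ 9² = 81 ≡ 81; 13^16 ≡ 81² = 6561 ≡ 4; 13^32 ≡ 4² = 16 ≡ 16. Multiply: 13^41 = 13^32 × 13^8 × 13^1 ≡ 16 × 81 × 13 (mod 83): 16 × 81 = 1296 ≡ 51; 51 × 13 = 663 ≡ 82. So 13^41 ≡ 82 (mod 83).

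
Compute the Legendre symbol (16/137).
(16/137) = 16^{68} mod 137 = 1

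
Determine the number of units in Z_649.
580

Prime factorization: 649 = 11 × 59
Using the formula φ(n) = n × Π(1 - 1/p) for each prime factor p:
φ(649) = 649 × (1 - 1/11) × (1 - 1/59)
φ(649) = 580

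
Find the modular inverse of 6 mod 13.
6^(-1) ≡ 11 (mod 13). Verification: 6 × 11 = 66 ≡ 1 (mod 13)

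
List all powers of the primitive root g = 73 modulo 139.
g^1, g^2, ..., g^{138} mod 139: {73, 47, 95, 124, 17, 129, 104, 86, 23, 11, 108, 100, 72, 113, 48, 29, 32, 112, 114, 121, 76, 127, 97, 131, 111, 41, 74, 120, 3, 80, 2, 7, 94, 51, 109, 34, 119, 69, 33, 46, 22, 77, 61, 5, 87, 96, 58, 64, 85, 89, 103, 13, 115, 55, 123, 83, 82, 9, 101, 6, 21, 4, 14, 49, 102, 79, 68, 99, 138, 66, 92, 44, 15, 122, 10, 35, 53, 116, 128, 31, 39, 67, 26, 91, 110, 107, 27, 25, 18, 63, 12, 42, 8, 28, 98, 65, 19, 136, 59, 137, 132, 45, 88, 30, 105, 20, 70, 106, 93, 117, 62, 78, 134, 52, 43, 81, 75, 54, 50, 36, 126, 24, 84, 16, 56, 57, 130, 38, 133, 118, 135, 125, 90, 37, 60, 71, 40, 1}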